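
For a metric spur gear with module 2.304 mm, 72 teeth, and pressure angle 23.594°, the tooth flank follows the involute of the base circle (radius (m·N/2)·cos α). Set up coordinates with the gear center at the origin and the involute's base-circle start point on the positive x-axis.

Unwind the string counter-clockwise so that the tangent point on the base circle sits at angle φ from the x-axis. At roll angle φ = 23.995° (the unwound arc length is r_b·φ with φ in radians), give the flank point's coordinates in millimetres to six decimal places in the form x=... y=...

x=82.386427 y=1.828560

pitch radius r_p = m·N/2 = 2.304·72/2 = 82.944000
base radius r_b = r_p·cos α = 82.944000·cos 23.594° = 76.010267
roll angle φ = 23.995° = 0.41879175 rad
x = r_b·(cos φ + φ·sin φ) = 76.010267·(0.91358095 + 0.41879175·0.40665692) = 82.386427
y = r_b·(sin φ − φ·cos φ) = 76.010267·(0.40665692 − 0.41879175·0.91358095) = 1.828560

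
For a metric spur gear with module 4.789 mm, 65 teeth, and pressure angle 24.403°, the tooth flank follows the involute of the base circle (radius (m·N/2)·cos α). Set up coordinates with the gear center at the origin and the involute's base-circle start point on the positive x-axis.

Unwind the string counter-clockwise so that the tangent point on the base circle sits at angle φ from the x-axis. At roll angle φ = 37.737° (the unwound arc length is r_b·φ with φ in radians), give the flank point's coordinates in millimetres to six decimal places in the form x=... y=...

x=169.226038 y=12.922318

pitch radius r_p = m·N/2 = 4.789·65/2 = 155.642500
base radius r_b = r_p·cos α = 155.642500·cos 24.403° = 141.737715
roll angle φ = 37.737° = 0.65863490 rad
x = r_b·(cos φ + φ·sin φ) = 141.737715·(0.79082846 + 0.65863490·0.61203786) = 169.226038
y = r_b·(sin φ − φ·cos φ) = 141.737715·(0.61203786 − 0.65863490·0.79082846) = 12.922318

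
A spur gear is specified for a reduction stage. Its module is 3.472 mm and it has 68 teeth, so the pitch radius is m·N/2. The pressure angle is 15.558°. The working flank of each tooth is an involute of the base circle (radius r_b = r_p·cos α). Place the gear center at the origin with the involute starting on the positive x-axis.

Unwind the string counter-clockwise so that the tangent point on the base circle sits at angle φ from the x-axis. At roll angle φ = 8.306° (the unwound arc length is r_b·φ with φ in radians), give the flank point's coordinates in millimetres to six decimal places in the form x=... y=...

x=114.911350 y=0.115245

pitch radius r_p = m·N/2 = 3.472·68/2 = 118.048000
base radius r_b = r_p·cos α = 118.048000·cos 15.558° = 113.722655
roll angle φ = 8.306° = 0.14496705 rad
x = r_b·(cos φ + φ·sin φ) = 113.722655·(0.98951067 + 0.14496705·0.14445982) = 114.911350
y = r_b·(sin φ − φ·cos φ) = 113.722655·(0.14445982 − 0.14496705·0.98951067) = 0.115245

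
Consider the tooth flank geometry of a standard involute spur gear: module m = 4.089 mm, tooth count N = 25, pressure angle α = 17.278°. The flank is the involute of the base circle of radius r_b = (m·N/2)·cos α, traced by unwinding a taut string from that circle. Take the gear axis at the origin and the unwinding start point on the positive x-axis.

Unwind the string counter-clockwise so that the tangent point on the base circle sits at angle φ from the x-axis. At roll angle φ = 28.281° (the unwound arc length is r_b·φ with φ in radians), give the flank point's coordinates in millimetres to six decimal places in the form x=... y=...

x=54.394273 y=1.909196

pitch radius r_p = m·N/2 = 4.089·25/2 = 51.112500
base radius r_b = r_p·cos α = 51.112500·cos 17.278° = 48.806044
roll angle φ = 28.281° = 0.49359657 rad
x = r_b·(cos φ + φ·sin φ) = 48.806044·(0.88063452 + 0.49359657·0.47379621) = 54.394273
y = r_b·(sin φ − φ·cos φ) = 48.806044·(0.47379621 − 0.49359657·0.88063452) = 1.909196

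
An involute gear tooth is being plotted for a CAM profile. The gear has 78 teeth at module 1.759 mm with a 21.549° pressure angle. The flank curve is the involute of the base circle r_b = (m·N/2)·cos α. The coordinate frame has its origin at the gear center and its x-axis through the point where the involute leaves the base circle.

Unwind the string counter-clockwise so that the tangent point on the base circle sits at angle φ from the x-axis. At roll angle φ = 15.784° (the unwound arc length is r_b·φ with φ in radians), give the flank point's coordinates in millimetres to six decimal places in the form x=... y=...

x=66.181453 y=0.441290

pitch radius r_p = m·N/2 = 1.759·78/2 = 68.601000
base radius r_b = r_p·cos α = 68.601000·cos 21.549° = 63.806050
roll angle φ = 15.784° = 0.27548277 rad
x = r_b·(cos φ + φ·sin φ) = 63.806050·(0.96229399 + 0.27548277·0.27201153) = 66.181453
y = r_b·(sin φ − φ·cos φ) = 63.806050·(0.27201153 − 0.27548277·0.96229399) = 0.441290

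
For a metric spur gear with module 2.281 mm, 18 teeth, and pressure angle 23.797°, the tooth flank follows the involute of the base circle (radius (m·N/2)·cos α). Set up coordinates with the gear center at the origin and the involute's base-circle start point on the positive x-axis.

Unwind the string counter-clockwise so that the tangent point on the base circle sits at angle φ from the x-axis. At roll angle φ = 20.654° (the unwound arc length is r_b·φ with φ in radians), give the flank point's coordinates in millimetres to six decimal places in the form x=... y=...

pitch radius r_p = m·N/2 = 2.281·18/2 = 20.529000
base radius r_b = r_p·cos α = 20.529000·cos 23.797° = 18.783641
roll angle φ = 20.654° = 0.36048030 rad
x = r_b·(cos φ + φ·sin φ) = 18.783641·(0.93572752 + 0.36048030·0.35272371) = 19.964709
y = r_b·(sin φ − φ·cos φ) = 18.783641·(0.35272371 − 0.36048030·0.93572752) = 0.289500

x=19.964709 y=0.289500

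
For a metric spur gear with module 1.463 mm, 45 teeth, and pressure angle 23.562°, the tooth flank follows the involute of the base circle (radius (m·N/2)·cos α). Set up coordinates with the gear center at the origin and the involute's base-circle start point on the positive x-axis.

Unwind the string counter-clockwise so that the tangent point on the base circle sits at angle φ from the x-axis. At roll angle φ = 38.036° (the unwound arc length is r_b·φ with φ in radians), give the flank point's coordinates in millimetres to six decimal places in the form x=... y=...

x=36.106987 y=2.814841

pitch radius r_p = m·N/2 = 1.463·45/2 = 32.917500
base radius r_b = r_p·cos α = 32.917500·cos 23.562° = 30.173104
roll angle φ = 38.036° = 0.66385343 rad
x = r_b·(cos φ + φ·sin φ) = 30.173104·(0.78762377 + 0.66385343·0.61615648) = 36.106987
y = r_b·(sin φ − φ·cos φ) = 30.173104·(0.61615648 − 0.66385343·0.78762377) = 2.814841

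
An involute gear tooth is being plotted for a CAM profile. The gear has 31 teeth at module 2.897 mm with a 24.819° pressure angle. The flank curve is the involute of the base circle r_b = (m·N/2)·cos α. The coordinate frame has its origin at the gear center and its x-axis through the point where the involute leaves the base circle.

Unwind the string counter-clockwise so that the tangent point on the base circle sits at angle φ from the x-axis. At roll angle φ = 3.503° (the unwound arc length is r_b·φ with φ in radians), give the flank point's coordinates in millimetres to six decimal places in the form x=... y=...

pitch radius r_p = m·N/2 = 2.897·31/2 = 44.903500
base radius r_b = r_p·cos α = 44.903500·cos 24.819° = 40.756138
roll angle φ = 3.503° = 0.06113888 rad
x = r_b·(cos φ + φ·sin φ) = 40.756138·(0.99813160 + 0.06113888·0.06110080) = 40.832239
y = r_b·(sin φ − φ·cos φ) = 40.756138·(0.06110080 − 0.06113888·0.99813160) = 0.003104

x=40.832239 y=0.003104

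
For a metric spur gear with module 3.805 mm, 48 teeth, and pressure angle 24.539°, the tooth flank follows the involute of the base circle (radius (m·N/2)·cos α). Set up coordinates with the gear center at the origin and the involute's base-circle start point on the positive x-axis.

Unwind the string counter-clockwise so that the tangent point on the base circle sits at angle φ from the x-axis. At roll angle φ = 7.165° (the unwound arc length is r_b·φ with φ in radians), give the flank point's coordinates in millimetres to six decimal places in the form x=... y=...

pitch radius r_p = m·N/2 = 3.805·48/2 = 91.320000
base radius r_b = r_p·cos α = 91.320000·cos 24.539° = 83.071867
roll angle φ = 7.165° = 0.12505284 rad
x = r_b·(cos φ + φ·sin φ) = 83.071867·(0.99219108 + 0.12505284·0.12472716) = 83.718877
y = r_b·(sin φ − φ·cos φ) = 83.071867·(0.12472716 − 0.12505284·0.99219108) = 0.054067

x=83.718877 y=0.054067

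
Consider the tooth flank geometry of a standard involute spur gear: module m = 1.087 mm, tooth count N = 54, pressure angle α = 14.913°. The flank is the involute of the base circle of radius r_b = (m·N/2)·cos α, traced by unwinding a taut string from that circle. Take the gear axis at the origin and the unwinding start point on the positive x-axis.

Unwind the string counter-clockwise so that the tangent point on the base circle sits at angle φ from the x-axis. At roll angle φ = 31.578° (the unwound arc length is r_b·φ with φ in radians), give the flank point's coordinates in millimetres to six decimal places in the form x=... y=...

x=32.346165 y=1.535070

pitch radius r_p = m·N/2 = 1.087·54/2 = 29.349000
base radius r_b = r_p·cos α = 29.349000·cos 14.913° = 28.360459
roll angle φ = 31.578° = 0.55114007 rad
x = r_b·(cos φ + φ·sin φ) = 28.360459·(0.85192807 + 0.55114007·0.52365883) = 32.346165
y = r_b·(sin φ − φ·cos φ) = 28.360459·(0.52365883 − 0.55114007·0.85192807) = 1.535070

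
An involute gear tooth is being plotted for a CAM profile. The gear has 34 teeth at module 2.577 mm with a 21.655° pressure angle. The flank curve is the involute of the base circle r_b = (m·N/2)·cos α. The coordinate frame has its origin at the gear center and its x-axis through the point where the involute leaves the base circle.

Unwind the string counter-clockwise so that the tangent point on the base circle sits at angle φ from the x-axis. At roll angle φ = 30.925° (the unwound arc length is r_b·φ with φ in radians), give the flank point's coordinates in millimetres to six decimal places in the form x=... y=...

pitch radius r_p = m·N/2 = 2.577·34/2 = 43.809000
base radius r_b = r_p·cos α = 43.809000·cos 21.655° = 40.717078
roll angle φ = 30.925° = 0.53974307 rad
x = r_b·(cos φ + φ·sin φ) = 40.717078·(0.85784075 + 0.53974307·0.51391560) = 46.222969
y = r_b·(sin φ − φ·cos φ) = 40.717078·(0.51391560 − 0.53974307·0.85784075) = 2.072581

x=46.222969 y=2.072581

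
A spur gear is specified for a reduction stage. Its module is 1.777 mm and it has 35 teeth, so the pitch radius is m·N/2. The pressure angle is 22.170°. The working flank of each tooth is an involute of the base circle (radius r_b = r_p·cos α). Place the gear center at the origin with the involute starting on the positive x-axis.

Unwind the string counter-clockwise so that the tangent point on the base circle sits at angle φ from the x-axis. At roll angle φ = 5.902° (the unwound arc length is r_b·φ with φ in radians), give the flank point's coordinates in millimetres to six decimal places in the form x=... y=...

x=28.950793 y=0.010481

pitch radius r_p = m·N/2 = 1.777·35/2 = 31.097500
base radius r_b = r_p·cos α = 31.097500·cos 22.170° = 28.798409
roll angle φ = 5.902° = 0.10300933 rad
x = r_b·(cos φ + φ·sin φ) = 28.798409·(0.99469923 + 0.10300933·0.10282726) = 28.950793
y = r_b·(sin φ − φ·cos φ) = 28.798409·(0.10282726 − 0.10300933·0.99469923) = 0.010481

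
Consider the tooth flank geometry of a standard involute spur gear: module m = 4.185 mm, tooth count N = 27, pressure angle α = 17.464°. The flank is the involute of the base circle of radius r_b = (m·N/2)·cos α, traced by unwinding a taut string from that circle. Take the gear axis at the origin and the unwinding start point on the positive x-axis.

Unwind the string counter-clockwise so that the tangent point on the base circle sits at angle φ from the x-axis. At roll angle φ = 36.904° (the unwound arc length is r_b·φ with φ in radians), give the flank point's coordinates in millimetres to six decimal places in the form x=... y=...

x=63.939381 y=4.604056

pitch radius r_p = m·N/2 = 4.185·27/2 = 56.497500
base radius r_b = r_p·cos α = 56.497500·cos 17.464° = 53.893287
roll angle φ = 36.904° = 0.64409631 rad
x = r_b·(cos φ + φ·sin φ) = 53.893287·(0.79964274 + 0.64409631·0.60047605) = 63.939381
y = r_b·(sin φ − φ·cos φ) = 53.893287·(0.60047605 − 0.64409631·0.79964274) = 4.604056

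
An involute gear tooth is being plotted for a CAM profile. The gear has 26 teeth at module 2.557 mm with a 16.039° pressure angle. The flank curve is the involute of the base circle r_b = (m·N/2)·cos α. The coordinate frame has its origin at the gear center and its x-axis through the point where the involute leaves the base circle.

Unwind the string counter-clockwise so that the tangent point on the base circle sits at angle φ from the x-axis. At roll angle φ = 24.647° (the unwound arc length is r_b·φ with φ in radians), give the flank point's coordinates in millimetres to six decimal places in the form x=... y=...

x=34.767571 y=0.832101

pitch radius r_p = m·N/2 = 2.557·26/2 = 33.241000
base radius r_b = r_p·cos α = 33.241000·cos 16.039° = 31.947056
roll angle φ = 24.647° = 0.43017130 rad
x = r_b·(cos φ + φ·sin φ) = 31.947056·(0.90889433 + 0.43017130·0.41702650) = 34.767571
y = r_b·(sin φ − φ·cos φ) = 31.947056·(0.41702650 − 0.43017130·0.90889433) = 0.832101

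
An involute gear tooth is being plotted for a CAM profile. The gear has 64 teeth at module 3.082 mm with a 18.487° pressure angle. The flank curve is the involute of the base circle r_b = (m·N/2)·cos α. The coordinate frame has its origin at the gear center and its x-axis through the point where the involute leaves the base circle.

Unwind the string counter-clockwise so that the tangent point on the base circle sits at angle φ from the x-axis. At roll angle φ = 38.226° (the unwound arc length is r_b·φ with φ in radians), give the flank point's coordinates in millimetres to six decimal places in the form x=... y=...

x=112.091578 y=8.853274

pitch radius r_p = m·N/2 = 3.082·64/2 = 98.624000
base radius r_b = r_p·cos α = 98.624000·cos 18.487° = 93.534570
roll angle φ = 38.226° = 0.66716956 rad
x = r_b·(cos φ + φ·sin φ) = 93.534570·(0.78557619 + 0.66716956·0.61876494) = 112.091578
y = r_b·(sin φ − φ·cos φ) = 93.534570·(0.61876494 − 0.66716956·0.78557619) = 8.853274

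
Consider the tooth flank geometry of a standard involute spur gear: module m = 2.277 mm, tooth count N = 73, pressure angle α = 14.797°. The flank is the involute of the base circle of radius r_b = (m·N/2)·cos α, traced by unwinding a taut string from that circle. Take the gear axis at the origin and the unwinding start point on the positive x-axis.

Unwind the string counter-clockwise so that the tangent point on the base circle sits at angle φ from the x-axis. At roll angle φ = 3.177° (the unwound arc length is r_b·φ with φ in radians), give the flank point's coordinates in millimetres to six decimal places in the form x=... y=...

pitch radius r_p = m·N/2 = 2.277·73/2 = 83.110500
base radius r_b = r_p·cos α = 83.110500·cos 14.797° = 80.354287
roll angle φ = 3.177° = 0.05544911 rad
x = r_b·(cos φ + φ·sin φ) = 80.354287·(0.99846309 + 0.05544911·0.05542070) = 80.477721
y = r_b·(sin φ − φ·cos φ) = 80.354287·(0.05542070 − 0.05544911·0.99846309) = 0.004565

x=80.477721 y=0.004565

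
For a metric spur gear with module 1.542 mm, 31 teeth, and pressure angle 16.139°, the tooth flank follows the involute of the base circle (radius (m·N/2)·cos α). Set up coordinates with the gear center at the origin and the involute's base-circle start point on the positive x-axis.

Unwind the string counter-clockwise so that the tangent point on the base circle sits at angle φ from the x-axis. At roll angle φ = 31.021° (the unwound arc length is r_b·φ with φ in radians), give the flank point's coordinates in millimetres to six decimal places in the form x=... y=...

pitch radius r_p = m·N/2 = 1.542·31/2 = 23.901000
base radius r_b = r_p·cos α = 23.901000·cos 16.139° = 22.959066
roll angle φ = 31.021° = 0.54141859 rad
x = r_b·(cos φ + φ·sin φ) = 22.959066·(0.85697847 + 0.54141859·0.51535221) = 26.081493
y = r_b·(sin φ − φ·cos φ) = 22.959066·(0.51535221 − 0.54141859·0.85697847) = 1.179364

x=26.081493 y=1.179364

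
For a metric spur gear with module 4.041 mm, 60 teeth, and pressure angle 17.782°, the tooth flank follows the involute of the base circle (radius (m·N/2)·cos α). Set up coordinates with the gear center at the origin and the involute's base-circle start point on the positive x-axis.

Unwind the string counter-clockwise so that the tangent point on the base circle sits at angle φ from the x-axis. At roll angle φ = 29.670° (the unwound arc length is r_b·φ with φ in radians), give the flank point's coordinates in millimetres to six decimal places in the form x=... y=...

x=129.893832 y=5.201426

pitch radius r_p = m·N/2 = 4.041·60/2 = 121.230000
base radius r_b = r_p·cos α = 121.230000·cos 17.782° = 115.438283
roll angle φ = 29.670° = 0.51783919 rad
x = r_b·(cos φ + φ·sin φ) = 115.438283·(0.86889082 + 0.51783919·0.49500379) = 129.893832
y = r_b·(sin φ − φ·cos φ) = 115.438283·(0.49500379 − 0.51783919·0.86889082) = 5.201426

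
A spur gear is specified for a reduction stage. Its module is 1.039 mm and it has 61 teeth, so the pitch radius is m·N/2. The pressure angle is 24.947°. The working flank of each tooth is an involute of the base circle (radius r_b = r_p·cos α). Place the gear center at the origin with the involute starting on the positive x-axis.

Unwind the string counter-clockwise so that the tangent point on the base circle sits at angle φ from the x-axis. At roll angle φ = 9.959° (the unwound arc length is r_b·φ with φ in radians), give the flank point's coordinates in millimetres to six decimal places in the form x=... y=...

pitch radius r_p = m·N/2 = 1.039·61/2 = 31.689500
base radius r_b = r_p·cos α = 31.689500·cos 24.947° = 28.732817
roll angle φ = 9.959° = 0.17381734 rad
x = r_b·(cos φ + φ·sin φ) = 28.732817·(0.98493176 + 0.17381734·0.17294342) = 29.163589
y = r_b·(sin φ − φ·cos φ) = 28.732817·(0.17294342 − 0.17381734·0.98493176) = 0.050145

x=29.163589 y=0.050145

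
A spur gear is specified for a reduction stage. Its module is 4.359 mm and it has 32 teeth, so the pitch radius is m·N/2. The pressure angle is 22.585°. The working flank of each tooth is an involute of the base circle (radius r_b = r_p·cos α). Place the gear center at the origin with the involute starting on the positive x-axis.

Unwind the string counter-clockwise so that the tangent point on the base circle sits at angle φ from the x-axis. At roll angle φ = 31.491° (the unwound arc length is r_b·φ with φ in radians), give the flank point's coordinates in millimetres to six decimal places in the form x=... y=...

pitch radius r_p = m·N/2 = 4.359·32/2 = 69.744000
base radius r_b = r_p·cos α = 69.744000·cos 22.585° = 64.395388
roll angle φ = 31.491° = 0.54962163 rad
x = r_b·(cos φ + φ·sin φ) = 64.395388·(0.85272223 + 0.54962163·0.52236463) = 73.399481
y = r_b·(sin φ − φ·cos φ) = 64.395388·(0.52236463 − 0.54962163·0.85272223) = 3.457391

x=73.399481 y=3.457391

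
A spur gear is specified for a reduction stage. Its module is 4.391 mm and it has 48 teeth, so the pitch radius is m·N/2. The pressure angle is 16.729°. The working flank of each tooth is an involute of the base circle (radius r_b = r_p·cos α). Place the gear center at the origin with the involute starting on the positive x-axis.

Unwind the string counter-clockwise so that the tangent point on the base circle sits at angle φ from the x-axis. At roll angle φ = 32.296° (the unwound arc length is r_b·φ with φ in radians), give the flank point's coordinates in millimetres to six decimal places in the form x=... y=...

pitch radius r_p = m·N/2 = 4.391·48/2 = 105.384000
base radius r_b = r_p·cos α = 105.384000·cos 16.729° = 100.923825
roll angle φ = 32.296° = 0.56367154 rad
x = r_b·(cos φ + φ·sin φ) = 100.923825·(0.84529914 + 0.56367154·0.53429334) = 115.705641
y = r_b·(sin φ − φ·cos φ) = 100.923825·(0.53429334 − 0.56367154·0.84529914) = 5.835645

x=115.705641 y=5.835645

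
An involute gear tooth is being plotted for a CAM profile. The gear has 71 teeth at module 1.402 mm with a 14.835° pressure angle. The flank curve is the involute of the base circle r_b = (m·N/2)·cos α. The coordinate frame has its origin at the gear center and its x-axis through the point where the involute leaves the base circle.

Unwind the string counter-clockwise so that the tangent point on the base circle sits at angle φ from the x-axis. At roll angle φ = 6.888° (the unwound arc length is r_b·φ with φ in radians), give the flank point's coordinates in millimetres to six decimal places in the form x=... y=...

pitch radius r_p = m·N/2 = 1.402·71/2 = 49.771000
base radius r_b = r_p·cos α = 49.771000·cos 14.835° = 48.111991
roll angle φ = 6.888° = 0.12021828 rad
x = r_b·(cos φ + φ·sin φ) = 48.111991·(0.99278248 + 0.12021828·0.11992891) = 48.458404
y = r_b·(sin φ − φ·cos φ) = 48.111991·(0.11992891 − 0.12021828·0.99278248) = 0.027824

x=48.458404 y=0.027824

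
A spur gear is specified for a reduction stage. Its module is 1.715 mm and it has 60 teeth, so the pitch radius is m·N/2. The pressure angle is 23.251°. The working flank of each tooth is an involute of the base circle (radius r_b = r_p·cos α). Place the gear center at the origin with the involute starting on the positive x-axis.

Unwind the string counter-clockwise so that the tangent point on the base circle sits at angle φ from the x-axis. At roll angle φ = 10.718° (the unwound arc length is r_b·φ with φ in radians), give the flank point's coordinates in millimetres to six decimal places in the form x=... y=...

pitch radius r_p = m·N/2 = 1.715·60/2 = 51.450000
base radius r_b = r_p·cos α = 51.450000·cos 23.251° = 47.271453
roll angle φ = 10.718° = 0.18706439 rad
x = r_b·(cos φ + φ·sin φ) = 47.271453·(0.98255442 + 0.18706439·0.18597530) = 48.091319
y = r_b·(sin φ − φ·cos φ) = 47.271453·(0.18597530 − 0.18706439·0.98255442) = 0.102785

x=48.091319 y=0.102785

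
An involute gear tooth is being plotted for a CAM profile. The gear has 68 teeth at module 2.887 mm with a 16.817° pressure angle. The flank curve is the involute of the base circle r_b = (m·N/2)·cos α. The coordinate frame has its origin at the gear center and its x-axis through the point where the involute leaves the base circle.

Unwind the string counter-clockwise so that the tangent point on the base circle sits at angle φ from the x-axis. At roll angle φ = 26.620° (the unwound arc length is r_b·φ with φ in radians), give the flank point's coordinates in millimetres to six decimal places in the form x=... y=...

x=103.560498 y=3.073795

pitch radius r_p = m·N/2 = 2.887·68/2 = 98.158000
base radius r_b = r_p·cos α = 98.158000·cos 16.817° = 93.960145
roll angle φ = 26.620° = 0.46460665 rad
x = r_b·(cos φ + φ·sin φ) = 93.960145·(0.89399788 + 0.46460665·0.44807118) = 103.560498
y = r_b·(sin φ − φ·cos φ) = 93.960145·(0.44807118 − 0.46460665·0.89399788) = 3.073795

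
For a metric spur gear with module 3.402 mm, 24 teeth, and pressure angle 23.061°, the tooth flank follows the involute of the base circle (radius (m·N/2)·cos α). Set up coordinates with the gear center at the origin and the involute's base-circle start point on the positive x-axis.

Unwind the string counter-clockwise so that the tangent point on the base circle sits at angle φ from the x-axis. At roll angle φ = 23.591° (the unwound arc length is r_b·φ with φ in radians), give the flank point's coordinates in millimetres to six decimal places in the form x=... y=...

x=40.611932 y=0.859240

pitch radius r_p = m·N/2 = 3.402·24/2 = 40.824000
base radius r_b = r_p·cos α = 40.824000·cos 23.061° = 37.561686
roll angle φ = 23.591° = 0.41174062 rad
x = r_b·(cos φ + φ·sin φ) = 37.561686·(0.91642560 + 0.41174062·0.40020509) = 40.611932
y = r_b·(sin φ − φ·cos φ) = 37.561686·(0.40020509 − 0.41174062·0.91642560) = 0.859240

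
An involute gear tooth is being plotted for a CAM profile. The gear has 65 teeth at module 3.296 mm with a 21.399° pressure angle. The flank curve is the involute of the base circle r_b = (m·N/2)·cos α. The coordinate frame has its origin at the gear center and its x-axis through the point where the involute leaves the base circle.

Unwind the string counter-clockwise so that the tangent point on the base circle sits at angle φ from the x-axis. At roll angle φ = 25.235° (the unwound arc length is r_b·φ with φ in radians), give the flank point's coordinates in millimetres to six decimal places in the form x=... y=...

pitch radius r_p = m·N/2 = 3.296·65/2 = 107.120000
base radius r_b = r_p·cos α = 107.120000·cos 21.399° = 99.735381
roll angle φ = 25.235° = 0.44043384 rad
x = r_b·(cos φ + φ·sin φ) = 99.735381·(0.90456679 + 0.44043384·0.42633194) = 108.944727
y = r_b·(sin φ − φ·cos φ) = 99.735381·(0.42633194 − 0.44043384·0.90456679) = 2.785621

x=108.944727 y=2.785621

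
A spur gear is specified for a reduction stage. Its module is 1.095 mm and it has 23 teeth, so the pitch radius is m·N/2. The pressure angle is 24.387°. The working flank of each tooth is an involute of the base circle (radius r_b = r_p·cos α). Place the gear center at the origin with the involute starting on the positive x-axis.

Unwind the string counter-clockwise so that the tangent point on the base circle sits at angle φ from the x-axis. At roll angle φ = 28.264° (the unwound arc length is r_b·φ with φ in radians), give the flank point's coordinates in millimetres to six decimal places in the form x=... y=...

pitch radius r_p = m·N/2 = 1.095·23/2 = 12.592500
base radius r_b = r_p·cos α = 12.592500·cos 24.387° = 11.468964
roll angle φ = 28.264° = 0.49329986 rad
x = r_b·(cos φ + φ·sin φ) = 11.468964·(0.88077506 + 0.49329986·0.47353490) = 12.780667
y = r_b·(sin φ − φ·cos φ) = 11.468964·(0.47353490 − 0.49329986·0.88077506) = 0.447848

x=12.780667 y=0.447848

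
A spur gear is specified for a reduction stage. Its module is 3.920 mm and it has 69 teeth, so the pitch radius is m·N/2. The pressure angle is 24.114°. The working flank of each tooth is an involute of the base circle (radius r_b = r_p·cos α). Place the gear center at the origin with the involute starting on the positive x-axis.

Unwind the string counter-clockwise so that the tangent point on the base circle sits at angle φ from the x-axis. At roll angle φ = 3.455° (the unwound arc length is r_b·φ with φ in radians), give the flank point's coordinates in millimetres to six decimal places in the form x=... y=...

pitch radius r_p = m·N/2 = 3.920·69/2 = 135.240000
base radius r_b = r_p·cos α = 135.240000·cos 24.114° = 123.438197
roll angle φ = 3.455° = 0.06030113 rad
x = r_b·(cos φ + φ·sin φ) = 123.438197·(0.99818244 + 0.06030113·0.06026459) = 123.662418
y = r_b·(sin φ − φ·cos φ) = 123.438197·(0.06026459 − 0.06030113·0.99818244) = 0.009019

x=123.662418 y=0.009019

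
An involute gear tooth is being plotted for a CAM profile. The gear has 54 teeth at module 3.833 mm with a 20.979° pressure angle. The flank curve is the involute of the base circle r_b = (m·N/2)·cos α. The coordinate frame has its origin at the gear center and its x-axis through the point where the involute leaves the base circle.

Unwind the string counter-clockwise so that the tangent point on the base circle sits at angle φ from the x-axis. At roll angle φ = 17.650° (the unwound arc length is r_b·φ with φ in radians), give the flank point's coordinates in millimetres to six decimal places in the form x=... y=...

x=101.107456 y=0.932682

pitch radius r_p = m·N/2 = 3.833·54/2 = 103.491000
base radius r_b = r_p·cos α = 103.491000·cos 20.979° = 96.630759
roll angle φ = 17.650° = 0.30805061 rad
x = r_b·(cos φ + φ·sin φ) = 96.630759·(0.95292644 + 0.30805061·0.30320159) = 101.107456
y = r_b·(sin φ − φ·cos φ) = 96.630759·(0.30320159 − 0.30805061·0.95292644) = 0.932682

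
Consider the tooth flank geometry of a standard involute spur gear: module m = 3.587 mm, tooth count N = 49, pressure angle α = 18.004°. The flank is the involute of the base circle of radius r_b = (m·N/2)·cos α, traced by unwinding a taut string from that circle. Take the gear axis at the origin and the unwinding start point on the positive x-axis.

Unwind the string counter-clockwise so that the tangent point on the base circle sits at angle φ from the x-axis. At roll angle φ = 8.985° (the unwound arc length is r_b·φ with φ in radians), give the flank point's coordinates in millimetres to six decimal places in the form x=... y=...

pitch radius r_p = m·N/2 = 3.587·49/2 = 87.881500
base radius r_b = r_p·cos α = 87.881500·cos 18.004° = 83.578377
roll angle φ = 8.985° = 0.15681783 rad
x = r_b·(cos φ + φ·sin φ) = 83.578377·(0.98772926 + 0.15681783·0.15617588) = 84.599740
y = r_b·(sin φ − φ·cos φ) = 83.578377·(0.15617588 − 0.15681783·0.98772926) = 0.107174

x=84.599740 y=0.107174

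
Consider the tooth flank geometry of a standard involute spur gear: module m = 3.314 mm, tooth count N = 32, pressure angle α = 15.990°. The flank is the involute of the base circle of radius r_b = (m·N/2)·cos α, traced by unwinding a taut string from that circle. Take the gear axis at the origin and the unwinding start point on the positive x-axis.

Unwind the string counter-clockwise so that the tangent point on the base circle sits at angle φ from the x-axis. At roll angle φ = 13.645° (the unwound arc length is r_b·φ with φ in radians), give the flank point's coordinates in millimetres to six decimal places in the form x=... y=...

x=52.397525 y=0.228193

pitch radius r_p = m·N/2 = 3.314·32/2 = 53.024000
base radius r_b = r_p·cos α = 53.024000·cos 15.990° = 50.972490
roll angle φ = 13.645° = 0.23815018 rad
x = r_b·(cos φ + φ·sin φ) = 50.972490·(0.97177602 + 0.23815018·0.23590542) = 52.397525
y = r_b·(sin φ − φ·cos φ) = 50.972490·(0.23590542 − 0.23815018·0.97177602) = 0.228193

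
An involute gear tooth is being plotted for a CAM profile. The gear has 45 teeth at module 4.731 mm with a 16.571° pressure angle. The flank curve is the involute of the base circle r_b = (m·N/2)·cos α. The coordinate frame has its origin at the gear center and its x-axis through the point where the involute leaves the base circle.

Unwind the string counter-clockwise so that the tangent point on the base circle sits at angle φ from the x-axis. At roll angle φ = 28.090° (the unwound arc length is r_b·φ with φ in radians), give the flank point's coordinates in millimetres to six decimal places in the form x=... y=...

x=113.560842 y=3.912047

pitch radius r_p = m·N/2 = 4.731·45/2 = 106.447500
base radius r_b = r_p·cos α = 106.447500·cos 16.571° = 102.026421
roll angle φ = 28.090° = 0.49026299 rad
x = r_b·(cos φ + φ·sin φ) = 102.026421·(0.88220906 + 0.49026299·0.47085791) = 113.560842
y = r_b·(sin φ − φ·cos φ) = 102.026421·(0.47085791 − 0.49026299·0.88220906) = 3.912047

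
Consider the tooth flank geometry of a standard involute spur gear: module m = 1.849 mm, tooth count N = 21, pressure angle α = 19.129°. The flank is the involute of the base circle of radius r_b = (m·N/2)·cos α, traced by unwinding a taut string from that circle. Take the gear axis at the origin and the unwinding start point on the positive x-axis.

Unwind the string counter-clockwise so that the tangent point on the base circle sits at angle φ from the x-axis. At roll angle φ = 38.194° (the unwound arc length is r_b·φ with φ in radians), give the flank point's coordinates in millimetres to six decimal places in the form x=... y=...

pitch radius r_p = m·N/2 = 1.849·21/2 = 19.414500
base radius r_b = r_p·cos α = 19.414500·cos 19.129° = 18.342493
roll angle φ = 38.194° = 0.66661105 rad
x = r_b·(cos φ + φ·sin φ) = 18.342493·(0.78592165 + 0.66661105·0.61832610) = 21.976226
y = r_b·(sin φ − φ·cos φ) = 18.342493·(0.61832610 − 0.66661105·0.78592165) = 1.731936

x=21.976226 y=1.731936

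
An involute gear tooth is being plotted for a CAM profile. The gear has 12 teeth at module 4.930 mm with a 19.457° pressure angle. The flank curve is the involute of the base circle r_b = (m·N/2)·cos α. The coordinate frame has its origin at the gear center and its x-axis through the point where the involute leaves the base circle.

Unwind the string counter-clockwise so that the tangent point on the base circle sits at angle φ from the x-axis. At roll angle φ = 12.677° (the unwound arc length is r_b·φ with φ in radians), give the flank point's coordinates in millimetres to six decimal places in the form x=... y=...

pitch radius r_p = m·N/2 = 4.930·12/2 = 29.580000
base radius r_b = r_p·cos α = 29.580000·cos 19.457° = 27.890738
roll angle φ = 12.677° = 0.22125539 rad
x = r_b·(cos φ + φ·sin φ) = 27.890738·(0.97562272 + 0.22125539·0.21945458) = 28.565086
y = r_b·(sin φ − φ·cos φ) = 27.890738·(0.21945458 − 0.22125539·0.97562272) = 0.100206

x=28.565086 y=0.100206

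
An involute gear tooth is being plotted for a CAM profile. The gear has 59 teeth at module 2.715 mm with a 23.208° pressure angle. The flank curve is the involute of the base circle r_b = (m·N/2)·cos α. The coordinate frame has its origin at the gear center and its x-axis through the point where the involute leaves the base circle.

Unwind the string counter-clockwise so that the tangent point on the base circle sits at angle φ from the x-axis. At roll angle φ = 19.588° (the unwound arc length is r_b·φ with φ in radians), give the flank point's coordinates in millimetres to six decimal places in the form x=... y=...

pitch radius r_p = m·N/2 = 2.715·59/2 = 80.092500
base radius r_b = r_p·cos α = 80.092500·cos 23.208° = 73.611441
roll angle φ = 19.588° = 0.34187509 rad
x = r_b·(cos φ + φ·sin φ) = 73.611441·(0.94212769 + 0.34187509·0.33525426) = 77.788358
y = r_b·(sin φ − φ·cos φ) = 73.611441·(0.33525426 − 0.34187509·0.94212769) = 0.969041

x=77.788358 y=0.969041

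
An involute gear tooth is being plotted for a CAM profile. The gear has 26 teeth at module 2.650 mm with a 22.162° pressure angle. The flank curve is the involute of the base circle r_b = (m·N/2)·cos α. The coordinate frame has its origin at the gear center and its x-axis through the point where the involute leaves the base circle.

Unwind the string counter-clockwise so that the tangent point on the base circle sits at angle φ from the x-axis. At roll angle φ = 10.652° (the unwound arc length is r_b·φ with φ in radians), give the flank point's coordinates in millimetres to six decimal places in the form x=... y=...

x=32.451483 y=0.068102

pitch radius r_p = m·N/2 = 2.650·26/2 = 34.450000
base radius r_b = r_p·cos α = 34.450000·cos 22.162° = 31.904868
roll angle φ = 10.652° = 0.18591247 rad
x = r_b·(cos φ + φ·sin φ) = 31.904868·(0.98276800 + 0.18591247·0.18484336) = 32.451483
y = r_b·(sin φ − φ·cos φ) = 31.904868·(0.18484336 − 0.18591247·0.98276800) = 0.068102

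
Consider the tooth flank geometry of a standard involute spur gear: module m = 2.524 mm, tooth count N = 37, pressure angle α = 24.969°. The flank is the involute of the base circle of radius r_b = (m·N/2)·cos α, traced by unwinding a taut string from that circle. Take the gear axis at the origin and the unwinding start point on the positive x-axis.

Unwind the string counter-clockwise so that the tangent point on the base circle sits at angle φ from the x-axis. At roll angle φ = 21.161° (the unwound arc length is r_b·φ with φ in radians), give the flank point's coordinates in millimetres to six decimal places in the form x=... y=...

pitch radius r_p = m·N/2 = 2.524·37/2 = 46.694000
base radius r_b = r_p·cos α = 46.694000·cos 24.969° = 42.329807
roll angle φ = 21.161° = 0.36932912 rad
x = r_b·(cos φ + φ·sin φ) = 42.329807·(0.93256974 + 0.36932912·0.36098987) = 45.119079
y = r_b·(sin φ − φ·cos φ) = 42.329807·(0.36098987 − 0.36932912·0.93256974) = 0.701181

x=45.119079 y=0.701181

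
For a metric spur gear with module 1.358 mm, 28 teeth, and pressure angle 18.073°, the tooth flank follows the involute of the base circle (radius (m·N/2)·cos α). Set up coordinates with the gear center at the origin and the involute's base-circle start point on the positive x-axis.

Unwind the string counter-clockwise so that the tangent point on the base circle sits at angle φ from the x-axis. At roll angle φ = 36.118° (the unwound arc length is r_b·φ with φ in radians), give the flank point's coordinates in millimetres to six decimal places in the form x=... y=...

x=21.316119 y=1.450036

pitch radius r_p = m·N/2 = 1.358·28/2 = 19.012000
base radius r_b = r_p·cos α = 19.012000·cos 18.073° = 18.073986
roll angle φ = 36.118° = 0.63037802 rad
x = r_b·(cos φ + φ·sin φ) = 18.073986·(0.80780474 + 0.63037802·0.58945017) = 21.316119
y = r_b·(sin φ − φ·cos φ) = 18.073986·(0.58945017 − 0.63037802·0.80780474) = 1.450036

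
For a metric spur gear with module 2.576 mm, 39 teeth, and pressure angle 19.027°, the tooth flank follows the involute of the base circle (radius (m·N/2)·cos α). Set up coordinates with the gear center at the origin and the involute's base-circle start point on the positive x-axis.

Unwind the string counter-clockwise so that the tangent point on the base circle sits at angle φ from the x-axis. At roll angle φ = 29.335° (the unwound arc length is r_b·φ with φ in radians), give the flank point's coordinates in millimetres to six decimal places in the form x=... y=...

pitch radius r_p = m·N/2 = 2.576·39/2 = 50.232000
base radius r_b = r_p·cos α = 50.232000·cos 19.027° = 47.487577
roll angle φ = 29.335° = 0.51199234 rad
x = r_b·(cos φ + φ·sin φ) = 47.487577·(0.87177016 + 0.51199234·0.48991508) = 53.309693
y = r_b·(sin φ − φ·cos φ) = 47.487577·(0.48991508 − 0.51199234·0.87177016) = 2.069292

x=53.309693 y=2.069292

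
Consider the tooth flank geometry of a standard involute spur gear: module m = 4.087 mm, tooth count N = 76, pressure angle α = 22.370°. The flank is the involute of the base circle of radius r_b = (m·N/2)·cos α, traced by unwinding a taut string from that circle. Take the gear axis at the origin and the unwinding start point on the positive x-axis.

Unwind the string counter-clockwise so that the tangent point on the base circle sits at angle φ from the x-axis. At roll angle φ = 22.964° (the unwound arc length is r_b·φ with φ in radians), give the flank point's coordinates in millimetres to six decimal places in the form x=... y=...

pitch radius r_p = m·N/2 = 4.087·76/2 = 155.306000
base radius r_b = r_p·cos α = 155.306000·cos 22.370° = 143.618515
roll angle φ = 22.964° = 0.40079741 rad
x = r_b·(cos φ + φ·sin φ) = 143.618515·(0.92075018 + 0.40079741·0.39015268) = 154.694713
y = r_b·(sin φ − φ·cos φ) = 143.618515·(0.39015268 − 0.40079741·0.92075018) = 3.032993

x=154.694713 y=3.032993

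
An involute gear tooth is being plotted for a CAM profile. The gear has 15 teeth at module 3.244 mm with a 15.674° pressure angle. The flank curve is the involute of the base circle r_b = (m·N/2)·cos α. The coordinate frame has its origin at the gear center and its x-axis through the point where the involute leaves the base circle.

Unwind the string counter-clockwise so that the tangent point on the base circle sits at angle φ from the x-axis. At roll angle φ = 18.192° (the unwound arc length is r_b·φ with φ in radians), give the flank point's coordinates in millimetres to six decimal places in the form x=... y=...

x=24.576466 y=0.247430

pitch radius r_p = m·N/2 = 3.244·15/2 = 24.330000
base radius r_b = r_p·cos α = 24.330000·cos 15.674° = 23.425275
roll angle φ = 18.192° = 0.31751030 rad
x = r_b·(cos φ + φ·sin φ) = 23.425275·(0.95001565 + 0.31751030·0.31220227) = 24.576466
y = r_b·(sin φ − φ·cos φ) = 23.425275·(0.31220227 − 0.31751030·0.95001565) = 0.247430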